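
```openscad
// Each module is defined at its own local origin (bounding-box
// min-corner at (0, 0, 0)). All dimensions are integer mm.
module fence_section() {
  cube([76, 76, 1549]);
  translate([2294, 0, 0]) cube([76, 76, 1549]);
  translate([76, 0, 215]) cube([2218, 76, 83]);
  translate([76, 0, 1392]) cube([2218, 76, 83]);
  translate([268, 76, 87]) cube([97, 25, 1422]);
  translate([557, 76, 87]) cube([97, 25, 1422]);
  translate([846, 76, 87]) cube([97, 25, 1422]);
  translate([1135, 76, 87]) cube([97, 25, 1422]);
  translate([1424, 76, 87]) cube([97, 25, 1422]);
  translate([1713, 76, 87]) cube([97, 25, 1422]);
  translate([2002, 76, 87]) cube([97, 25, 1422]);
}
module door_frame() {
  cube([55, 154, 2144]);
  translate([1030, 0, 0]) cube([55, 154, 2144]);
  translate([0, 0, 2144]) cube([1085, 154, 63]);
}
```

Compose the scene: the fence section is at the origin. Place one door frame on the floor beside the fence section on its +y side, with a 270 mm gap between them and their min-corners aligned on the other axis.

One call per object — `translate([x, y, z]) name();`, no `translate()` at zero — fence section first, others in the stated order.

fence_section();
translate([0, 371, 0]) door_frame();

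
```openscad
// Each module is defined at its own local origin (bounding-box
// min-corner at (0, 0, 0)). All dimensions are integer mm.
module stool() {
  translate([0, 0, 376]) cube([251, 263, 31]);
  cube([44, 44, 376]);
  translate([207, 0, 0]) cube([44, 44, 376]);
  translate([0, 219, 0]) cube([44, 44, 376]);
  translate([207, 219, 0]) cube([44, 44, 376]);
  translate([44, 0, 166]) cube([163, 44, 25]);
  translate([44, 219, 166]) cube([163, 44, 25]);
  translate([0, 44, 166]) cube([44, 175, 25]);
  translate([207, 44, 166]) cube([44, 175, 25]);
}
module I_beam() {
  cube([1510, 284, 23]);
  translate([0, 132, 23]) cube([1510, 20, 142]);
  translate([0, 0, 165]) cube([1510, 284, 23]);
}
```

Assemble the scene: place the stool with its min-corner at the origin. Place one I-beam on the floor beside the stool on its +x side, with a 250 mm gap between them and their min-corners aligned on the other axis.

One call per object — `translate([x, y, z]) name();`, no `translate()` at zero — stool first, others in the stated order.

stool();
translate([501, 0, 0]) I_beam();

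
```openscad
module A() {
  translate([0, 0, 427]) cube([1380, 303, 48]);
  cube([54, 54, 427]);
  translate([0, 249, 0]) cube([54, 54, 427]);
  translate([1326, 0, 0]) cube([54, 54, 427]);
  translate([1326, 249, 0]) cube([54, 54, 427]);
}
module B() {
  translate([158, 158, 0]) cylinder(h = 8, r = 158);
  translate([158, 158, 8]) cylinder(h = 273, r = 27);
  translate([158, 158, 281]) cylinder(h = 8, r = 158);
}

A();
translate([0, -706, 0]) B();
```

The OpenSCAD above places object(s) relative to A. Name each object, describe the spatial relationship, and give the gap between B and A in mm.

The spool's nearest face is 390 mm from the bench's −y face.

A is a bench. B is a spool. The spool is on the floor beside the bench on its −y side. The gap between the spool and the bench is 390 mm.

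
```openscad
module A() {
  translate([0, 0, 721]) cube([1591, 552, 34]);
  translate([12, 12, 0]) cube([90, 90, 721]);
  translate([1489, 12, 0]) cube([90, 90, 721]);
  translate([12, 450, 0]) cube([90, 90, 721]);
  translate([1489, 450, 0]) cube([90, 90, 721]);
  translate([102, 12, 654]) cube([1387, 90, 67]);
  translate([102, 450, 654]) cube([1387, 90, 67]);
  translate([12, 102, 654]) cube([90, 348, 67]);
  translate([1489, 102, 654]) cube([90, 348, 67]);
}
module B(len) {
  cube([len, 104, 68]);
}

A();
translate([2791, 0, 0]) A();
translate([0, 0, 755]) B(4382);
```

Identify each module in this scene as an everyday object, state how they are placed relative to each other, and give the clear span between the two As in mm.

Second table starts at x = 2791; first ends at x = 1591; clear span = 2791 − 1591 = 1200 mm.

A is a table. B is a beam. A beam spans the tops of two tables. The clear span between the two tables is 1200 mm.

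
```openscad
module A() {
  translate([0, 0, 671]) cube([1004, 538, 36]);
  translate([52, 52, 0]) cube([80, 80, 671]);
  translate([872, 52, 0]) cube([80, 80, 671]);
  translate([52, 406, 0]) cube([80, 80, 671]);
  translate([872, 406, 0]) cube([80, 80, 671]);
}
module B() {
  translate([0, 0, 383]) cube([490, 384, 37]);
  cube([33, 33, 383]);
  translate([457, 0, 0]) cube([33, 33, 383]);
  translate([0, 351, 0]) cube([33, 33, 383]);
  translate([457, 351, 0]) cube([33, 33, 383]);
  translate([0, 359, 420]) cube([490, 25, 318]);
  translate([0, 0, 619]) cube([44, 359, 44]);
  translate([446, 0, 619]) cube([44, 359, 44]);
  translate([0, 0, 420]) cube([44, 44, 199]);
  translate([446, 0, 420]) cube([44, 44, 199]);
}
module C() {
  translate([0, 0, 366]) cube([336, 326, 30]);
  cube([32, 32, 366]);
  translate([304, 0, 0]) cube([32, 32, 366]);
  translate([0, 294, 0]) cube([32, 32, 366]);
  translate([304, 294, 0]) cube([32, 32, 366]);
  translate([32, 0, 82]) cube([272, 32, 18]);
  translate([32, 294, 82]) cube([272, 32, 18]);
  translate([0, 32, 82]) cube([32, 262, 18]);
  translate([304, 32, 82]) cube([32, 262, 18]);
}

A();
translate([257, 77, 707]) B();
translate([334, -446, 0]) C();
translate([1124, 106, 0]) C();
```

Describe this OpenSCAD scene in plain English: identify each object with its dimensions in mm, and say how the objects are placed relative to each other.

A is a rectangular dining table. The top is 1004×538×36 mm with its upper surface at z = 707 mm. It stands on four 80×80 mm square legs, each inset 52 mm from the nearest pair of top edges, running from the floor to the underside of the top.

B is a chair: 490×384 mm seat, 37 mm thick, top at z = 420 mm, on four 33 mm square corner legs flush with the seat edges. A 25 mm thick backrest slab spans the full seat width, extending 318 mm above the seat top, its back face flush with the seat's +y edge. Two armrests of 44×44 mm section run along each side from the seat's front edge to the front of the backrest, top faces 243 mm above the seat top and outer faces flush with the seat's x-edges; a 44×44 mm post under the front of each armrest stands on the seat at the front corner.

C is a four-legged stool. The seat is 336×326 mm, 30 mm thick, top at z = 396 mm. It stands on four square legs, each 32×32 mm in cross-section, from z = 0 to the seat underside, each flush with a corner of the seat. Four stretchers, 32 mm wide and 18 mm tall, connect adjacent legs with their undersides at z = 82 mm, each running between the inner faces of the legs it joins and aligned with the legs' outer faces on the other axis.

The chair is on top of the table, centred. Two stools sit around the table at the −y, +x sides.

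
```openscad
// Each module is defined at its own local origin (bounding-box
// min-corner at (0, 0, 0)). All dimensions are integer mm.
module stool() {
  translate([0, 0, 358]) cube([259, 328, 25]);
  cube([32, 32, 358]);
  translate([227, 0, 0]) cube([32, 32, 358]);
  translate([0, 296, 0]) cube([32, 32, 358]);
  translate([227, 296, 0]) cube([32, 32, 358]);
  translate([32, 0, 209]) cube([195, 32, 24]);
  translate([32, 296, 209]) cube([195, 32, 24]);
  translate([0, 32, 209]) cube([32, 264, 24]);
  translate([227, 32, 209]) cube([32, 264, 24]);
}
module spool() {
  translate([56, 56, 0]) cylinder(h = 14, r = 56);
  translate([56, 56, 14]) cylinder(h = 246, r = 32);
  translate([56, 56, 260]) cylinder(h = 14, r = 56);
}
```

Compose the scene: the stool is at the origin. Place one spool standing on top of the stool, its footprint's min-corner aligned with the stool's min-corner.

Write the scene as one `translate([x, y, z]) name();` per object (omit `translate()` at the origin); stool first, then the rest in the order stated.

stool();
translate([0, 0, 383]) spool();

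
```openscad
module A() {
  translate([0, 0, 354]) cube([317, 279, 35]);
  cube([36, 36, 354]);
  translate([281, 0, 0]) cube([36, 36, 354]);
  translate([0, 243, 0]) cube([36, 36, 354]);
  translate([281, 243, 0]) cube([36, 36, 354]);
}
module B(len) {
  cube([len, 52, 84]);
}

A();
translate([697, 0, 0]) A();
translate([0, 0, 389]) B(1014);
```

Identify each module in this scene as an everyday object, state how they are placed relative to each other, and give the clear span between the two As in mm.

Second stool starts at x = 697; first ends at x = 317; clear span = 697 − 317 = 380 mm.

A is a stool. B is a beam. A beam spans the tops of two stools. The clear span between the two stools is 380 mm.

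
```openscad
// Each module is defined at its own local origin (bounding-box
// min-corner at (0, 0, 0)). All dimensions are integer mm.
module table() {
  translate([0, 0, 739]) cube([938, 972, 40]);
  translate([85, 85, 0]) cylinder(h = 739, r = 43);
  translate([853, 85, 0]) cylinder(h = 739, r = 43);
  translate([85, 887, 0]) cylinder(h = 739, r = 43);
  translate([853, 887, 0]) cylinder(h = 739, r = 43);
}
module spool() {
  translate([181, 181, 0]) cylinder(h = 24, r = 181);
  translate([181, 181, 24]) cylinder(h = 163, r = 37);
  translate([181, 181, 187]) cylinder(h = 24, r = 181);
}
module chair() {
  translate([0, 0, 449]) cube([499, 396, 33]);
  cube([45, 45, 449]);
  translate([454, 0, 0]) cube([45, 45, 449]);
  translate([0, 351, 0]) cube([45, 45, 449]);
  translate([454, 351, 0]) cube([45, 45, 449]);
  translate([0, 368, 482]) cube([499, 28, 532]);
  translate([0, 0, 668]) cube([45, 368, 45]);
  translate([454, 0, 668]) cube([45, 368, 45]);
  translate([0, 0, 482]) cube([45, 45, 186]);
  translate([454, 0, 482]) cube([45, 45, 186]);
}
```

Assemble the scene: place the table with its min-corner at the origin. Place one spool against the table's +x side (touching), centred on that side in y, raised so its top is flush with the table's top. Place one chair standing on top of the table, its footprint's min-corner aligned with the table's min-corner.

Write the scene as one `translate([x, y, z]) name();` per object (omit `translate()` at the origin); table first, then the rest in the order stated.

table();
translate([938, 305, 568]) spool();
translate([0, 0, 779]) chair();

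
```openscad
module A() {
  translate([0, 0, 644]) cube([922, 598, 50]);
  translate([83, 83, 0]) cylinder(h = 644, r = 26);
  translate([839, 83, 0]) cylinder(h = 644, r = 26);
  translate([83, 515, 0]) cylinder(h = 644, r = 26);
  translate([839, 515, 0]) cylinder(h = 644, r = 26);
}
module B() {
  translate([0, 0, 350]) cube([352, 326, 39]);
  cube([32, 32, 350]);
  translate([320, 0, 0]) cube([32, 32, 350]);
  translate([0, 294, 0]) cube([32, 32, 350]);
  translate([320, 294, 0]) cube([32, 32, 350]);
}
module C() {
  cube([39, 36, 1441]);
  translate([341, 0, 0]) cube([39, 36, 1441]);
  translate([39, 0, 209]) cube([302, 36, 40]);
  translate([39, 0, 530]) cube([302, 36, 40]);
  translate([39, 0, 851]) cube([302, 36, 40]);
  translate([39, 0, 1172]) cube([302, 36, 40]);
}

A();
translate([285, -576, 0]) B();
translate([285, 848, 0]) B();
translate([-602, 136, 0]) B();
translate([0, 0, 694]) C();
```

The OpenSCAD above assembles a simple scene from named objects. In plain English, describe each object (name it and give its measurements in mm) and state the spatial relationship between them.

A is a table with a 922×598 mm rectangular top, 50 mm thick, top surface at z = 694 mm, supported by four round legs of 52 mm diameter, each leg's bounding box inset 57 mm from the nearest pair of top edges, running from the floor.

B is a simple wooden stool: a rectangular seat 352 mm (x) by 326 mm (y), 39 mm thick, top face at z = 389 mm, on four square legs, each 32×32 mm in cross-section. The legs rest on z = 0, each flush with a corner of the seat.

C is a wooden ladder with two side rails of 39×36 mm section and 1441 mm height, set 380 mm apart overall. Between them run 4 rectangular rungs (36 mm deep, 40 mm thick), front faces flush with the rails' −y face. The bottom of the first rung is 209 mm above the floor and each subsequent rung is 321 mm higher than the one below.

Three stools sit around the table at the −y, +y, −x sides. The ladder is on top of the table.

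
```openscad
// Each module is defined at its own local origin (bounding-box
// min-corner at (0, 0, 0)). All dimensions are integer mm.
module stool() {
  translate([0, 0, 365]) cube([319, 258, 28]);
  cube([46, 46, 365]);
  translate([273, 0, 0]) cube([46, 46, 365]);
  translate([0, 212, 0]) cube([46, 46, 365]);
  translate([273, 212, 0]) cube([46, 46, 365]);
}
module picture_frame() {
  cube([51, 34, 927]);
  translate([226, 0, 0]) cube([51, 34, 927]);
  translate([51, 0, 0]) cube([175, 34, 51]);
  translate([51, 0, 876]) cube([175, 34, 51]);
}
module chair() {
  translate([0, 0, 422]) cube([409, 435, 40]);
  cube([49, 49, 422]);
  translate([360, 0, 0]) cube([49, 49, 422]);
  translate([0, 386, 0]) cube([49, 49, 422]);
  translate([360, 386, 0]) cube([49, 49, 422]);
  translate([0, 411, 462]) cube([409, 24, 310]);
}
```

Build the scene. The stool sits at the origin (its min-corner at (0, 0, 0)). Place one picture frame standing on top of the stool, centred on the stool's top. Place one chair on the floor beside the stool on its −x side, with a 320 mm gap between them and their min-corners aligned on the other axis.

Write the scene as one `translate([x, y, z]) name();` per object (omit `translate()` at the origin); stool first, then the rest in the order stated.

stool();
translate([21, 112, 393]) picture_frame();
translate([-729, 0, 0]) chair();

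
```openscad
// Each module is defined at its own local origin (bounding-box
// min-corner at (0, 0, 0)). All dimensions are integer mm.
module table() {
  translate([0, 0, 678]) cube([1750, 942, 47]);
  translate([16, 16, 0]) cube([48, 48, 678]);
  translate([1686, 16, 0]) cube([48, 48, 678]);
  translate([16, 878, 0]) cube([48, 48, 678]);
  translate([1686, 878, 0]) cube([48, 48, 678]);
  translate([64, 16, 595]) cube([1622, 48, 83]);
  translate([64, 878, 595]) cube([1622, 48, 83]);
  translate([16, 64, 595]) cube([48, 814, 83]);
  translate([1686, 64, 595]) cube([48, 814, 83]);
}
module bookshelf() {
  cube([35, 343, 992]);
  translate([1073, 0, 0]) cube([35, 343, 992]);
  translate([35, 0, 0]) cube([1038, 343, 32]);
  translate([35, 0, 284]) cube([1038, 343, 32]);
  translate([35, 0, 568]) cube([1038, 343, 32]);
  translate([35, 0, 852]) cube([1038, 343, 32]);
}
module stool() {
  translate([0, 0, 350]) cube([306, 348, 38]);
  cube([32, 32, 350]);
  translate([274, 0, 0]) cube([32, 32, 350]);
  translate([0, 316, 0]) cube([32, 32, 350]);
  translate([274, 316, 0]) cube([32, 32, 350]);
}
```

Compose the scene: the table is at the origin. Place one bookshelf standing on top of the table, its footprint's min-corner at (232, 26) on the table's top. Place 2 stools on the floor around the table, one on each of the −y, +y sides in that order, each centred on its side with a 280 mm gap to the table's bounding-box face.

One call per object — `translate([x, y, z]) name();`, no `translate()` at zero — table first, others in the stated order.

table();
translate([232, 26, 725]) bookshelf();
translate([722, -628, 0]) stool();
translate([722, 1222, 0]) stool();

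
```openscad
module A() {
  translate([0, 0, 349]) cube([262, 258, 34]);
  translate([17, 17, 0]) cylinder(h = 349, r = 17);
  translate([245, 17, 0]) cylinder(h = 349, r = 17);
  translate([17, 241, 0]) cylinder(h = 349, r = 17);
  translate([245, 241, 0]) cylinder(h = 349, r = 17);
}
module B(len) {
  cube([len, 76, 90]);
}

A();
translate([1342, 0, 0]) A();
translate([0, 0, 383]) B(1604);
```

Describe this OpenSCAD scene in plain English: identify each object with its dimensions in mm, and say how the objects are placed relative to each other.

A is a simple wooden stool: a rectangular seat 262 mm (x) by 258 mm (y), 34 mm thick, top face at z = 383 mm, on four round legs, each 34 mm in diameter. The legs rest on z = 0, each leg's axis is inset half a diameter from the nearest pair of seat edges (so the leg's bounding box is flush with the corner).

B is a rectangular beam 1604 mm long (x), 76 mm deep (y), 90 mm thick (z).

The beam spans the tops of two stools placed 1080 mm apart, resting at z = 383 mm.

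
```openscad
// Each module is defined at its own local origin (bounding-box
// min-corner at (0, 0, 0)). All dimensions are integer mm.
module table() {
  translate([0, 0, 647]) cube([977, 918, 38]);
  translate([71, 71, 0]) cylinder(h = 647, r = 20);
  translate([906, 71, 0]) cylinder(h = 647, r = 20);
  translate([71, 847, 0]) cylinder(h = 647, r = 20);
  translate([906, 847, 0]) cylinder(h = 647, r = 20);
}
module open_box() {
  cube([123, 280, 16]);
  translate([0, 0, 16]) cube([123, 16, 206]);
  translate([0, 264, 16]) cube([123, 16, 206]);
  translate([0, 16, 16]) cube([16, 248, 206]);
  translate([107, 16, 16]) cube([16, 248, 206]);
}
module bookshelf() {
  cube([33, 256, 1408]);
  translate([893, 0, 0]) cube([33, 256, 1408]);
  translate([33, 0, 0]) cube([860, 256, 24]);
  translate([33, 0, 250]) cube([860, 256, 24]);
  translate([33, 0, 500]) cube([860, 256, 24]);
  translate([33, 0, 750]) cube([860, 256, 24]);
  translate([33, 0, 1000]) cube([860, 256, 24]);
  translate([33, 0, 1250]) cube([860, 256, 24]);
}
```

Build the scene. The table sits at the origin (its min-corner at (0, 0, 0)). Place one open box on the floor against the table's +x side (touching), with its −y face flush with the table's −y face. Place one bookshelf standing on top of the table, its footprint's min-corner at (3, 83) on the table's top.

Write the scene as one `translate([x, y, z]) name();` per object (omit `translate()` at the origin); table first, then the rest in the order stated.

table();
translate([977, 0, 0]) open_box();
translate([3, 83, 685]) bookshelf();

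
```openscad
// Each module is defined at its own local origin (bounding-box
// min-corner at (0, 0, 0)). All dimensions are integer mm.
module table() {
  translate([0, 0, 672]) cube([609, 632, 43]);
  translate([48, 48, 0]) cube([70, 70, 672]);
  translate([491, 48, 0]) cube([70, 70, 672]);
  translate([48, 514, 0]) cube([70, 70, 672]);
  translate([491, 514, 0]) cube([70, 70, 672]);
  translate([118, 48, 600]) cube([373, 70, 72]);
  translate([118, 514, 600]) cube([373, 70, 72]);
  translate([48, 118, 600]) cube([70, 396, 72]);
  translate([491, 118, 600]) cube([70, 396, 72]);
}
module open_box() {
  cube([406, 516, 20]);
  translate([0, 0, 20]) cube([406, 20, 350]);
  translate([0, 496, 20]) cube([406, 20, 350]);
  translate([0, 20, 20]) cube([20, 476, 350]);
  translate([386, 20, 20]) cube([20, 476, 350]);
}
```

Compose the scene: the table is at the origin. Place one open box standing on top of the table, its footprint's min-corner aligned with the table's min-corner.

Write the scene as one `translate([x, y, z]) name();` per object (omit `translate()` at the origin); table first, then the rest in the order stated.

table();
translate([0, 0, 715]) open_box();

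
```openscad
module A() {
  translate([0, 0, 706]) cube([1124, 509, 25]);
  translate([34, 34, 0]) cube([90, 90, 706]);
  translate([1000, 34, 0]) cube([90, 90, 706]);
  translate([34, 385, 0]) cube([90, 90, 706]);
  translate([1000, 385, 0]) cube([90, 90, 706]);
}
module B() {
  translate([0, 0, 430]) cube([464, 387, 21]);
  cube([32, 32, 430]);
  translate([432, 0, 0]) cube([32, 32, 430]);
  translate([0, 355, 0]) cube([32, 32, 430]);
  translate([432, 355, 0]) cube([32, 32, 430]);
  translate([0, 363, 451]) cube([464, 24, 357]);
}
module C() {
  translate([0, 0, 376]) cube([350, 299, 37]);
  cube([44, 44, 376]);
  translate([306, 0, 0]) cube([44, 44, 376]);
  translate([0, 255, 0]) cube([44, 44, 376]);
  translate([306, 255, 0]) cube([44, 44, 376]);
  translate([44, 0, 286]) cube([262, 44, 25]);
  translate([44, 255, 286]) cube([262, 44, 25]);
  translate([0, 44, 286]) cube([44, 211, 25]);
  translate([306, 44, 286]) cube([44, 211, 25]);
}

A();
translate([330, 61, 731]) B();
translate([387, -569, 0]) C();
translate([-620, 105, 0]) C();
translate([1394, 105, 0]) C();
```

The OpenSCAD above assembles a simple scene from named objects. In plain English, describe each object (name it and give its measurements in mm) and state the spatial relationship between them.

A is a table with a 1124×509 mm rectangular top, 25 mm thick, top surface at z = 731 mm, supported by four 90×90 mm square legs, each inset 34 mm from the nearest pair of top edges, running from the floor.

B is a chair: 464×387 mm seat, 21 mm thick, top at z = 451 mm, on four 32 mm square corner legs flush with the seat edges. A 24 mm thick backrest slab spans the full seat width, extending 357 mm above the seat top, its back face flush with the seat's +y edge.

C is a four-legged stool. The seat is 350×299 mm, 37 mm thick, top at z = 413 mm. It stands on four square legs, each 44×44 mm in cross-section, from z = 0 to the seat underside, each flush with a corner of the seat. Four stretchers, 44 mm wide and 25 mm tall, connect adjacent legs with their undersides at z = 286 mm, each running between the inner faces of the legs it joins and aligned with the legs' outer faces on the other axis.

The chair is on top of the table, centred. Three stools sit around the table at the −y, −x, +x sides.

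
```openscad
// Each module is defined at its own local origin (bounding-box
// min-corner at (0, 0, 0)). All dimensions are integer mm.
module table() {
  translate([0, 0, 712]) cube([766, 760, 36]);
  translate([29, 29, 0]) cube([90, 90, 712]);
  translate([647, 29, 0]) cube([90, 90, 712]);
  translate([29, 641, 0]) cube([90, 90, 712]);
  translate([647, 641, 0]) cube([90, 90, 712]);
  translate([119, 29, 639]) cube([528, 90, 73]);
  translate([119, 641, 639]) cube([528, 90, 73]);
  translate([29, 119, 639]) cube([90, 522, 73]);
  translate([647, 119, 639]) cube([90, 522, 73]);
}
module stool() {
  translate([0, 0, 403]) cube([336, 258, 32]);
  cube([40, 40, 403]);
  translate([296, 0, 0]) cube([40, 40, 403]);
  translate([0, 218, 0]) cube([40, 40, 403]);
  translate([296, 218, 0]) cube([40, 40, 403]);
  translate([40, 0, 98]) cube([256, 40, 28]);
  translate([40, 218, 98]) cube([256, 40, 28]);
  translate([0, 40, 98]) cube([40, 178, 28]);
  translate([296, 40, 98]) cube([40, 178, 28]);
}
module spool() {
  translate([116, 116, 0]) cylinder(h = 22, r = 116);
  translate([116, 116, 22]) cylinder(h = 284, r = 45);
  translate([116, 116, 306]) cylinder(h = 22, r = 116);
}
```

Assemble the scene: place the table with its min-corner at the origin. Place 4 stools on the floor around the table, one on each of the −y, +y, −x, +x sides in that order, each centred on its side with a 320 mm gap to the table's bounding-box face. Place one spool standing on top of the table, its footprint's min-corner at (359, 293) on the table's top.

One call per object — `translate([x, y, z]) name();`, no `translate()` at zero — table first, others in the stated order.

table();
translate([215, -578, 0]) stool();
translate([215, 1080, 0]) stool();
translate([-656, 251, 0]) stool();
translate([1086, 251, 0]) stool();
translate([359, 293, 748]) spool();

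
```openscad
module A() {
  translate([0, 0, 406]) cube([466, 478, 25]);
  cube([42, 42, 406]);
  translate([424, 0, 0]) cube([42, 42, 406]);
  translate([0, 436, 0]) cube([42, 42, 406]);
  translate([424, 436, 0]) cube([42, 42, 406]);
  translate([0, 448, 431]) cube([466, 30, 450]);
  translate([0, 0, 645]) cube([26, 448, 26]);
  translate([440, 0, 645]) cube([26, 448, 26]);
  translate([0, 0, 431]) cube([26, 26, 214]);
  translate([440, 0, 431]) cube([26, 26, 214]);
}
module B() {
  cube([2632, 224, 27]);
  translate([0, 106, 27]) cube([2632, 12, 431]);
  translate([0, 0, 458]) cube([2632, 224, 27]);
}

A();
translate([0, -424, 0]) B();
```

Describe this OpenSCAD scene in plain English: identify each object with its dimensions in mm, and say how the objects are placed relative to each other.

A is a chair. The seat is a 466×478×25 mm slab with its top at z = 431 mm, on four 42×42 mm corner legs (flush with the seat edges, standing on z = 0). A flat backrest 30 mm thick, 450 mm tall, spans the full seat width and rises from the seat top along its +y edge, rear face flush with the rear of the seat. Two armrests of 26×26 mm section run along each side from the seat's front edge to the front of the backrest, top faces 240 mm above the seat top and outer faces flush with the seat's x-edges; a 26×26 mm post under the front of each armrest stands on the seat at the front corner.

B is an I-beam lying along x, 2632 mm long. Overall section height 485 mm. Two flanges 224 mm wide (y) and 27 mm thick, one on the floor and one at the top; a web 12 mm thick runs between them, centred on the flange width.

The I-beam is on the floor beside the chair on its −y side.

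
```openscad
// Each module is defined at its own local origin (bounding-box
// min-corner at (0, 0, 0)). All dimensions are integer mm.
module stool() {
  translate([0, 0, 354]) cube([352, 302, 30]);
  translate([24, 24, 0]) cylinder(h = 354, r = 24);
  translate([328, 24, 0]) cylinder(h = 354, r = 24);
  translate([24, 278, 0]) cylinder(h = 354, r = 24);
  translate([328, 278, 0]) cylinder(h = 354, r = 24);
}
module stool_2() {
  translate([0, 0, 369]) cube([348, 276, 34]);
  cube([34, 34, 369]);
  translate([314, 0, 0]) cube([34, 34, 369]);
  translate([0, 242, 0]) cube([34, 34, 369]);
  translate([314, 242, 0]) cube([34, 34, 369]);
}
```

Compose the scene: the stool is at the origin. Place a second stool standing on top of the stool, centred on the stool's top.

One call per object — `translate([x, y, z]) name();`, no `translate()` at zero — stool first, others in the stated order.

stool();
translate([2, 13, 384]) stool_2();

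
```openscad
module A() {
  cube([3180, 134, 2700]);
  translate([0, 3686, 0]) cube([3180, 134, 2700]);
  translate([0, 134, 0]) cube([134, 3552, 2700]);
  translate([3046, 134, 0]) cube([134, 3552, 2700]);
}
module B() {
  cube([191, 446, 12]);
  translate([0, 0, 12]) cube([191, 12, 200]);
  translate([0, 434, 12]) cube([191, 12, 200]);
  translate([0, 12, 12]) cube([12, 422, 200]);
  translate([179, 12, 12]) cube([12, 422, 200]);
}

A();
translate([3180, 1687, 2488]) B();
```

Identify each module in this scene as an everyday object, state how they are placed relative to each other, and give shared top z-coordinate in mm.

A is a house frame. B is an open box. The open box is beside the house frame with their tops flush at z = 2700. The shared top z-coordinate is 2700 mm.

Both tops at z = 2700 mm.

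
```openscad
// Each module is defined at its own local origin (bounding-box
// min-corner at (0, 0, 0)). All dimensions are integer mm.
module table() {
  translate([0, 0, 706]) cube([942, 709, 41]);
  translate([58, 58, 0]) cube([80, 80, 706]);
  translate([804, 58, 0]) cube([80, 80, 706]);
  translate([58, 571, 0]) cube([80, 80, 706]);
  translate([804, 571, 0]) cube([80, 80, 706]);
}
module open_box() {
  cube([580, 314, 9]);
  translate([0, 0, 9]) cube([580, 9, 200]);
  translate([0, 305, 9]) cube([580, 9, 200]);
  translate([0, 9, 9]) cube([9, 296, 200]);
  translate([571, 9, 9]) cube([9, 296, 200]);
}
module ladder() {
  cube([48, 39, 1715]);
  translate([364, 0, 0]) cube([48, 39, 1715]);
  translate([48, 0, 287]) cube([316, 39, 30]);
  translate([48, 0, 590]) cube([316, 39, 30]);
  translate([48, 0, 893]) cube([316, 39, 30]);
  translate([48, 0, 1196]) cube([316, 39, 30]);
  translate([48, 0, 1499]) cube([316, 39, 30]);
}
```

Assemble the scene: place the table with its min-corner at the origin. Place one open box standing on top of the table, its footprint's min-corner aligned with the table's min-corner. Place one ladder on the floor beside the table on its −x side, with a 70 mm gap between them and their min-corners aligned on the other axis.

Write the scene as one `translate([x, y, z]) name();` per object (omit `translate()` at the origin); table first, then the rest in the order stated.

table();
translate([0, 0, 747]) open_box();
translate([-482, 0, 0]) ladder();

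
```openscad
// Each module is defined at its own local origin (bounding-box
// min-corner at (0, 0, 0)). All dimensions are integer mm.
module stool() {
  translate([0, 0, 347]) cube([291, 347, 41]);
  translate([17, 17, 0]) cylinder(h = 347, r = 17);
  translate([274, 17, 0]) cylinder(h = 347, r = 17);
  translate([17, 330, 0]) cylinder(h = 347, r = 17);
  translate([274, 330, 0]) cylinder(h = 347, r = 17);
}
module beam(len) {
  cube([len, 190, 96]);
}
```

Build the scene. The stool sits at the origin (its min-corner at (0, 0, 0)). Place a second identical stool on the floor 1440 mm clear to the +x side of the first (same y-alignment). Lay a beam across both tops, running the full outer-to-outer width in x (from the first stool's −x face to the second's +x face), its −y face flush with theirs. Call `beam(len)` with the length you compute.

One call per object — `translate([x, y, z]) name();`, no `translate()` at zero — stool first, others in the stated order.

stool();
translate([1731, 0, 0]) stool();
translate([0, 0, 388]) beam(2022);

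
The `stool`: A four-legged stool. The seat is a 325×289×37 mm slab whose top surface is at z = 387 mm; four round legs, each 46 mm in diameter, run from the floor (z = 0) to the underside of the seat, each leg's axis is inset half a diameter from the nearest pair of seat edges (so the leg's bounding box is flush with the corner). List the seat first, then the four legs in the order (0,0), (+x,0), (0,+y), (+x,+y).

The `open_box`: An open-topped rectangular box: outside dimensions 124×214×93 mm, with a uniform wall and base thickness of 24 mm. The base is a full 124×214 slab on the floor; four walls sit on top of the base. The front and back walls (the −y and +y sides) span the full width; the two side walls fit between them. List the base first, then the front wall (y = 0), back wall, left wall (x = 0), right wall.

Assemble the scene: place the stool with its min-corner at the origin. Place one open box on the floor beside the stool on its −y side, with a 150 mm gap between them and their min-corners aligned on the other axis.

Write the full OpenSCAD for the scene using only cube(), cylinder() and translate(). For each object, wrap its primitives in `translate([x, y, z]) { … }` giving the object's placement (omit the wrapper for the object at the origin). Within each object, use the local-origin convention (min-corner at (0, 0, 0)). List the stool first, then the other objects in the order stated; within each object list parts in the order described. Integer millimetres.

translate([0, 0, 350]) cube([325, 289, 37]);
translate([23, 23, 0]) cylinder(h = 350, r = 23);
translate([302, 23, 0]) cylinder(h = 350, r = 23);
translate([23, 266, 0]) cylinder(h = 350, r = 23);
translate([302, 266, 0]) cylinder(h = 350, r = 23);
translate([0, -364, 0]) {
  cube([124, 214, 24]);
  translate([0, 0, 24]) cube([124, 24, 69]);
  translate([0, 190, 24]) cube([124, 24, 69]);
  translate([0, 24, 24]) cube([24, 166, 69]);
  translate([100, 24, 24]) cube([24, 166, 69]);
}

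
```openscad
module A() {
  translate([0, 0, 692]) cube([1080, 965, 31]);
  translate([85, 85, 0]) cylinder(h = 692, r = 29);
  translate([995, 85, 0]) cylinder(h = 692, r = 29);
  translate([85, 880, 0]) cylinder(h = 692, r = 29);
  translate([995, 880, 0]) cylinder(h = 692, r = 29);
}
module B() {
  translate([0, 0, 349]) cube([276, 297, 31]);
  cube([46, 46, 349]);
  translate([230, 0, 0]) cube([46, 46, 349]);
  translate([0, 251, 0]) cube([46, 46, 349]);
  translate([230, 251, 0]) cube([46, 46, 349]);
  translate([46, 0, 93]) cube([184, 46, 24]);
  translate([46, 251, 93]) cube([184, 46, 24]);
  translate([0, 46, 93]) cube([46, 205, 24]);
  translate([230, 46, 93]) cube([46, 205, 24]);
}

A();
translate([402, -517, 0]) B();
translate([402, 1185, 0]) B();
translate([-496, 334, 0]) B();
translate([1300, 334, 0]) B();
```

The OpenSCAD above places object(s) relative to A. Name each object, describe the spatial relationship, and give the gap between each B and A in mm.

Each stool's nearest face is 220 mm from the table's bounding box.

A is a table. B is a stool. Four stools sit around the table at the −y, +y, −x, +x sides. The gap between each stool and the table is 220 mm.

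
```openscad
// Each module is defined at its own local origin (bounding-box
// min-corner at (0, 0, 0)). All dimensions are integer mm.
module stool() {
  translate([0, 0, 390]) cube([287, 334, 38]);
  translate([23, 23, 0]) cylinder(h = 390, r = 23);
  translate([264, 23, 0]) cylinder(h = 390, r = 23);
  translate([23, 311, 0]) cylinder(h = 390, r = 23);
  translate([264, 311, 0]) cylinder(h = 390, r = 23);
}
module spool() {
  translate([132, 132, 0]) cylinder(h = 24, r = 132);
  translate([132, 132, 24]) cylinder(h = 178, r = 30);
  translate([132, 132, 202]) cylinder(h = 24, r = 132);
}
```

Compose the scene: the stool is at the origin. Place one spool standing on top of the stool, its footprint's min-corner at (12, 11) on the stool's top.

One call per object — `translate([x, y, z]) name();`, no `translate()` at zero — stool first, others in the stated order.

stool();
translate([12, 11, 428]) spool();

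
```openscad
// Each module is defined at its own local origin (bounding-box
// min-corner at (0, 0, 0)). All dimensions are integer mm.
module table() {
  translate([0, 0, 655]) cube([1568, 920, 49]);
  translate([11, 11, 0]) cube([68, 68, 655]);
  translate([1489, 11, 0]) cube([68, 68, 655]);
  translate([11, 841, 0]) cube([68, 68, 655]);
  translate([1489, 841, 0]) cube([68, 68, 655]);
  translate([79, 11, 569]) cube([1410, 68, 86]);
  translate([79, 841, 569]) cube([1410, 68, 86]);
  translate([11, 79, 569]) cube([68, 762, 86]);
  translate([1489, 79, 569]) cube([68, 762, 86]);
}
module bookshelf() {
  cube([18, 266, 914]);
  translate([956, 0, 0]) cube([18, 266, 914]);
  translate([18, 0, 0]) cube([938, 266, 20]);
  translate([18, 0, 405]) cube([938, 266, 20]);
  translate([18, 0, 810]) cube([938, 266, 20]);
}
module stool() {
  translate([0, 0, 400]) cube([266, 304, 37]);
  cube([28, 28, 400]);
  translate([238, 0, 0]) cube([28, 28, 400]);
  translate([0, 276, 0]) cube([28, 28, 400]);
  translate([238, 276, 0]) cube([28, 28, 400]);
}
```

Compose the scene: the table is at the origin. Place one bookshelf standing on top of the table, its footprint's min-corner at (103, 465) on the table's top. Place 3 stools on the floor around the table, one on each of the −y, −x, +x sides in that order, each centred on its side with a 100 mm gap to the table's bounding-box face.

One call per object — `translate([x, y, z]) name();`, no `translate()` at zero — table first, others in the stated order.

table();
translate([103, 465, 704]) bookshelf();
translate([651, -404, 0]) stool();
translate([-366, 308, 0]) stool();
translate([1668, 308, 0]) stool();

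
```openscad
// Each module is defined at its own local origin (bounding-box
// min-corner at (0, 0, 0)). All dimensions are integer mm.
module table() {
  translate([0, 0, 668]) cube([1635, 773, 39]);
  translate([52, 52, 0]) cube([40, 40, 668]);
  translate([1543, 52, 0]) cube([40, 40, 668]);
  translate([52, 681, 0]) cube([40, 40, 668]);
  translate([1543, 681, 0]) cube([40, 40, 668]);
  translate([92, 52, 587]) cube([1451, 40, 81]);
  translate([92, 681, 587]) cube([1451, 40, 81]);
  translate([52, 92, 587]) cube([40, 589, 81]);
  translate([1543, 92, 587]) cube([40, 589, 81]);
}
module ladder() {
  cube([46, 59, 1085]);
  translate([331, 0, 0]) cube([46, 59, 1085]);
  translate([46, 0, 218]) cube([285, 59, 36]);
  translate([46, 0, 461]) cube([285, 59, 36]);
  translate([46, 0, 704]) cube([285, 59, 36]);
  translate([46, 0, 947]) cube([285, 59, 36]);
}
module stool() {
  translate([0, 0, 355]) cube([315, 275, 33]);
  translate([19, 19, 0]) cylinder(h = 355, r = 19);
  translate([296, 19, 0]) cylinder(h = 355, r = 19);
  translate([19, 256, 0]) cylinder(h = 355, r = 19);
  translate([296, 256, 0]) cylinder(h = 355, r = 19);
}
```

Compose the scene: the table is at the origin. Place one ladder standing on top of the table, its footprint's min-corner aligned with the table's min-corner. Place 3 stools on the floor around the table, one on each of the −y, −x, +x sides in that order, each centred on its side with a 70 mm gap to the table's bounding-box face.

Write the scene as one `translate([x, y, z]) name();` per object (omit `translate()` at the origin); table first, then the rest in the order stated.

table();
translate([0, 0, 707]) ladder();
translate([660, -345, 0]) stool();
translate([-385, 249, 0]) stool();
translate([1705, 249, 0]) stool();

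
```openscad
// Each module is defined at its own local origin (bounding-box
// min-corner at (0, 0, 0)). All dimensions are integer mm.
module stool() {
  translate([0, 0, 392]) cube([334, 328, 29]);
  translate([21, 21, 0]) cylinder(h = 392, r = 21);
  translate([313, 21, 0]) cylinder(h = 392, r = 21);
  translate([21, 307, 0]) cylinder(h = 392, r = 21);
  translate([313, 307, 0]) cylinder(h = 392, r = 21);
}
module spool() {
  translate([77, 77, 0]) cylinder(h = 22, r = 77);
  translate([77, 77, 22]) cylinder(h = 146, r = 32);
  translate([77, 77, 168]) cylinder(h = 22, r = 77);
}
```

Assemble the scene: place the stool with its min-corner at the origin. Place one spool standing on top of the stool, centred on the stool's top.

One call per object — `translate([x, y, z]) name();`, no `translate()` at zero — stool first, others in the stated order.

stool();
translate([90, 87, 421]) spool();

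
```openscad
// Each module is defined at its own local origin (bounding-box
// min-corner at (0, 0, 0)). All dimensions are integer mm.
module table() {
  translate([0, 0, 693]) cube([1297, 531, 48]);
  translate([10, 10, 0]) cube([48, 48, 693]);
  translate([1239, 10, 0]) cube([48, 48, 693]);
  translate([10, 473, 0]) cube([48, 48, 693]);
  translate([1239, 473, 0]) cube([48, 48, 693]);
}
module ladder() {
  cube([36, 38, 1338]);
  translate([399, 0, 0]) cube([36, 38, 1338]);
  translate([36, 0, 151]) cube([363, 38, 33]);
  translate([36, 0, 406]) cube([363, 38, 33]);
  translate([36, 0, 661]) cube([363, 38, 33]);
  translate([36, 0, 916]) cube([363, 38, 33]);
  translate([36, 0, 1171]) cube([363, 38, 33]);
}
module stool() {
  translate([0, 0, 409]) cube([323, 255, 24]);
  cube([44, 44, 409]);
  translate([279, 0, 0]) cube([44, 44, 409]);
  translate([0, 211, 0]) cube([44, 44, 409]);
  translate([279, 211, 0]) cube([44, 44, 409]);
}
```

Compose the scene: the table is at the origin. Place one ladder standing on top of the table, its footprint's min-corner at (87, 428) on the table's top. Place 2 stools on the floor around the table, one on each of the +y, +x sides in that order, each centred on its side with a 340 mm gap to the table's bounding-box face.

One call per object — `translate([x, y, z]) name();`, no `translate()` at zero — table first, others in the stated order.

table();
translate([87, 428, 741]) ladder();
translate([487, 871, 0]) stool();
translate([1637, 138, 0]) stool();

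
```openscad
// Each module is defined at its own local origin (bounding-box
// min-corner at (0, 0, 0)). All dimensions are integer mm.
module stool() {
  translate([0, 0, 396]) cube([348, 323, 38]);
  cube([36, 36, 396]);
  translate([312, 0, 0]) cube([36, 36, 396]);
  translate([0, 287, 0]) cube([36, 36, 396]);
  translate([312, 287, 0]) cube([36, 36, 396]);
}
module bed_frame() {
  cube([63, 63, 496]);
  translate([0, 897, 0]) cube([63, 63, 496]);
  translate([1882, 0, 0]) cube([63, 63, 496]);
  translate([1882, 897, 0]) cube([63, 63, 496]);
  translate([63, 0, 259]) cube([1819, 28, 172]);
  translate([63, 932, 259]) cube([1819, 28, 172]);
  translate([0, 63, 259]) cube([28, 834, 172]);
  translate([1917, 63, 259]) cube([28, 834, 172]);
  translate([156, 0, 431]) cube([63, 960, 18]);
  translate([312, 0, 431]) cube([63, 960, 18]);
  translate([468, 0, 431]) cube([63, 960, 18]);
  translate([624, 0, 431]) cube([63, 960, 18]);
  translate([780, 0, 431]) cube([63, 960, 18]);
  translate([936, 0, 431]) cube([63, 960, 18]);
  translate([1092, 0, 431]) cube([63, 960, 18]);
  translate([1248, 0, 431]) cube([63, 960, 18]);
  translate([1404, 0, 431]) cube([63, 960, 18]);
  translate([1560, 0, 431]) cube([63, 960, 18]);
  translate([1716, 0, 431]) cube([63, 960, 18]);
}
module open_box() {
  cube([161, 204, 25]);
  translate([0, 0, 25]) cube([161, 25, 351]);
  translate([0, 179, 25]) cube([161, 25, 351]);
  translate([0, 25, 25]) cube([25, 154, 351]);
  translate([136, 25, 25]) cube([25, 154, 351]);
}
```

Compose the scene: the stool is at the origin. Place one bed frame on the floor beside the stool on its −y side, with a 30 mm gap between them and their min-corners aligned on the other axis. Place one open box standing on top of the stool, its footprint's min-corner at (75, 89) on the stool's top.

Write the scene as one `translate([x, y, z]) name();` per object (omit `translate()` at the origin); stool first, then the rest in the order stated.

stool();
translate([0, -990, 0]) bed_frame();
translate([75, 89, 434]) open_box();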